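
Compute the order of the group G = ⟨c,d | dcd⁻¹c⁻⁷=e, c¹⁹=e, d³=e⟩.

Enumerate words in the generators, reducing via the relations: the distinct elements are
  {c, d, e, cd, c², c³, c⁴, c⁵, c⁶, c⁷, c⁸, c⁹, d², cd², c²d, c³d, c¹², c¹³, c¹¹, c¹⁰, c¹⁴, c¹⁵, c¹⁶, c¹⁷, c¹⁸, c⁴d, c⁵d, c⁶d, c⁷d, c⁸d, c⁹d, c²d², c³d², c¹²d, c¹³d, c¹¹d, c¹⁰d, c¹⁴d, c¹⁵d, c¹⁶d, c¹⁷d, c¹⁸d, c⁴d², c⁵d², c⁶d², c⁷d², c⁸d², c⁹d², c¹²d², c¹³d², c¹¹d², c¹⁰d², c¹⁴d², c¹⁵d², c¹⁶d², c¹⁷d², c¹⁸d²}.
No further products give new elements, so |G| = 57.

Answer: 57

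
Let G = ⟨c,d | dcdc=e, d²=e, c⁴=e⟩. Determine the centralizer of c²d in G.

⟨c²d⟩ ⊆ C_G(c²d) since powers of c²d commute with c²d; so |C_G(c²d)| ≥ |⟨c²d⟩| = 2.
By orbit–stabilizer, |C_G(c²d)| = |G| / |conj. class of c²d| = 8 / 2 = 4.
The 4 elements commuting with c²d are {e, c², d, c²d}.

Answer: {e, c², d, c²d}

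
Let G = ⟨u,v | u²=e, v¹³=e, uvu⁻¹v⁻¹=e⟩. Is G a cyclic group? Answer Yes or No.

|G| = 26. The element uv has order 26 (its powers give 26 distinct elements), so ⟨uv⟩ = G and G is cyclic.

Answer: Yes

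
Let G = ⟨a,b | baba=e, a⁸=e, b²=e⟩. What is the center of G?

An element z ∈ Z(G) iff z commutes with every generator.
For example a⁴ is central: (a⁴)·a = a⁵ = a·(a⁴); (a⁴)·b = a⁴b = b·(a⁴).
Whereas a ∉ Z(G) since a·b = ab ≠ a⁷b = b·a.
Checking each of the 16 elements this way gives Z(G) = {e, a⁴}, of order 2.

Answer: {e, a⁴}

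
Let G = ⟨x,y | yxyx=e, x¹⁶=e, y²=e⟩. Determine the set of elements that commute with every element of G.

An element z ∈ Z(G) iff z commutes with every generator.
For example x⁸ is central: (x⁸)·x = x⁹ = x·(x⁸); (x⁸)·y = x⁸y = y·(x⁸).
Whereas x ∉ Z(G) since x·y = xy ≠ x¹⁵y = y·x.
Checking each of the 32 elements this way gives Z(G) = {e, x⁸}, of order 2.

Answer: {e, x⁸}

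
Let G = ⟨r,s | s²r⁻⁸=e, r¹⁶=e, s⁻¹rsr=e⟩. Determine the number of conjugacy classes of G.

The conjugacy classes (representative and size) are:
  [e] (size 1), [r] (size 2), [r¹⁴] (size 2), [r³] (size 2), [r¹²] (size 2), [r⁵] (size 2), [r¹⁰] (size 2), [r⁷] (size 2), [r⁸] (size 1), [r⁶s] (size 8), [r³s⁻¹] (size 8).
Class equation: 1 + 2 + 2 + 2 + 2 + 2 + 2 + 2 + 1 + 8 + 8 = 32 = |G|. So G has 11 conjugacy classes.

Answer: 11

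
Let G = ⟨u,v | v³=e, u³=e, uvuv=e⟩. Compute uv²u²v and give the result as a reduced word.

Multiply left to right, reducing at each step:
  u · v² = uv²
  (uv²) · u² = u²v
  (u²v) · v = u²v²

Answer: u²v²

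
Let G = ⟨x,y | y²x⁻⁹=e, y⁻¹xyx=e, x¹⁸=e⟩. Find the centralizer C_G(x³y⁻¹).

⟨x³y⁻¹⟩ ⊆ C_G(x³y⁻¹) since powers of x³y⁻¹ commute with x³y⁻¹; so |C_G(x³y⁻¹)| ≥ |⟨x³y⁻¹⟩| = 4.
By orbit–stabilizer, |C_G(x³y⁻¹)| = |G| / |conj. class of x³y⁻¹| = 36 / 9 = 4.
The 4 elements commuting with x³y⁻¹ are {e, x⁹, x³y, x³y⁻¹}.

Answer: {e, x⁹, x³y, x³y⁻¹}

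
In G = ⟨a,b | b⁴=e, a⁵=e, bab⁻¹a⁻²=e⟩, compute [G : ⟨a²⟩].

First find ord(a²) by computing successive powers:
  (a²)¹ = a², (a²)² = a⁴, (a²)³ = a, (a²)⁴ = a³, (a²)⁵ = e.
So |⟨a²⟩| = ord(a²) = 5. With |G| = 20, by Lagrange [G : ⟨a²⟩] = 20/5 = 4.

Answer: 4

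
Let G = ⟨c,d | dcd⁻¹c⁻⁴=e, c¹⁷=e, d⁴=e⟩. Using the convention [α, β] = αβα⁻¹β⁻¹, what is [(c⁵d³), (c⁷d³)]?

[(c⁵d³), (c⁷d³)] = (c⁵d³)·(c⁷d³)·(c⁵d³)⁻¹·(c⁷d³)⁻¹.
  (c⁵d³) · (c⁷d³) = c¹¹d²
  (c¹¹d²) · (c¹⁴d) = c¹⁴d³
  (c¹⁴d³) · (c⁶d) = c⁷

Answer: c⁷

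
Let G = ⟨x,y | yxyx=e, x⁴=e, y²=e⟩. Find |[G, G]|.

G' = [G, G] is generated by all commutators. The generator-pair commutators are: [x, y] = x².
The subgroup they normally generate is {e, x²}, of order 2.
Check: |G/G'| = 8/2 = 4 is the order of the abelianisation.

Answer: 2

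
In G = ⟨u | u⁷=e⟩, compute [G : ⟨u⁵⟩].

First find ord(u⁵) by computing successive powers:
  (u⁵)¹ = u⁵, (u⁵)² = u³, (u⁵)³ = u, (u⁵)⁴ = u⁶, (u⁵)⁵ = u⁴, (u⁵)⁶ = u², (u⁵)⁷ = e.
So |⟨u⁵⟩| = ord(u⁵) = 7. With |G| = 7, by Lagrange [G : ⟨u⁵⟩] = 7/7 = 1.

Answer: 1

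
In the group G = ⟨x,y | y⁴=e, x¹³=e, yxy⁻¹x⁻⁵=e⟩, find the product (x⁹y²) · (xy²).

Compute (x⁹y²) · (xy²) by multiplying left to right and reducing via the relations at each step:
  (x⁹y²) · x = x⁸y²
  (x⁸y²) · y² = x⁸

Answer: x⁸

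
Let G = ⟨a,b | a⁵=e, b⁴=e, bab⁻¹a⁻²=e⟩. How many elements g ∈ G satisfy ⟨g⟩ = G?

⟨g⟩ = G would require ord(g) = |G| = 20, but the maximum element order in G is 5 < 20. So G is not cyclic and no single element generates it: the count is 0.

Answer: 0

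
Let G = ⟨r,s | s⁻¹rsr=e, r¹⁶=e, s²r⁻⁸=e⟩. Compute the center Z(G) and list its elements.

An element z ∈ Z(G) iff z commutes with every generator.
For example r⁸ is central: (r⁸)·r = r⁹ = r·(r⁸); (r⁸)·s = s⁻¹ = s·(r⁸).
Whereas r ∉ Z(G) since r·s = rs ≠ r⁷s⁻¹ = s·r.
Checking each of the 32 elements this way gives Z(G) = {e, r⁸}, of order 2.

Answer: {e, r⁸}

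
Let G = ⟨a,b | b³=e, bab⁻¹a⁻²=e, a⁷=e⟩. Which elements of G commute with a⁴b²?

⟨a⁴b²⟩ ⊆ C_G(a⁴b²) since powers of a⁴b² commute with a⁴b²; so |C_G(a⁴b²)| ≥ |⟨a⁴b²⟩| = 3.
By orbit–stabilizer, |C_G(a⁴b²)| = |G| / |conj. class of a⁴b²| = 21 / 7 = 3.
The 3 elements commuting with a⁴b² are {e, a⁴b², a⁶b}.

Answer: {e, a⁴b², a⁶b}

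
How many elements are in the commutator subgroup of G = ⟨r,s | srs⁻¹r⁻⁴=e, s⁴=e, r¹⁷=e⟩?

G' = [G, G] is generated by all commutators. The generator-pair commutators are: [r, s] = r¹⁴.
The subgroup they normally generate is {e, r, r², r³, r⁴, r⁵, r⁶, r⁷, r⁸, r⁹, r¹⁰, r¹¹, r¹², r¹³, r¹⁴, r¹⁵, r¹⁶}, of order 17.
Check: |G/G'| = 68/17 = 4 is the order of the abelianisation.

Answer: 17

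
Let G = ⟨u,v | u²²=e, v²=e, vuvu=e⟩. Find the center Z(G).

An element z ∈ Z(G) iff z commutes with every generator.
For example u¹¹ is central: (u¹¹)·u = u¹² = u·(u¹¹); (u¹¹)·v = u¹¹v = v·(u¹¹).
Whereas u ∉ Z(G) since u·v = uv ≠ u²¹v = v·u.
Checking each of the 44 elements this way gives Z(G) = {e, u¹¹}, of order 2.

Answer: {e, u¹¹}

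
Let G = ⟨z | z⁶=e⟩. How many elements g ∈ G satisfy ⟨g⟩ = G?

G is cyclic of order 6. An element generates G iff its order is 6, and a cyclic group of order 6 has exactly φ(6) = 2 such elements.

Answer: 2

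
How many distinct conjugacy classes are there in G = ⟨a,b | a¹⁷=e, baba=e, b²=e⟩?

The conjugacy classes (representative and size) are:
  [e] (size 1), [a¹⁶] (size 2), [a²] (size 2), [a³] (size 2), [a¹³] (size 2), [a¹²] (size 2), [a⁶] (size 2), [a¹⁰] (size 2), [a⁹] (size 2), [a⁷b] (size 17).
Class equation: 1 + 2 + 2 + 2 + 2 + 2 + 2 + 2 + 2 + 17 = 34 = |G|. So G has 10 conjugacy classes.

Answer: 10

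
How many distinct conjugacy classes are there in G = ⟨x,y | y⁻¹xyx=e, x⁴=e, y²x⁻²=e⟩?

The conjugacy classes (representative and size) are:
  [e] (size 1), [x³] (size 2), [x²] (size 1), [y⁻¹] (size 2), [xy⁻¹] (size 2).
Class equation: 1 + 2 + 1 + 2 + 2 = 8 = |G|. So G has 5 conjugacy classes.

Answer: 5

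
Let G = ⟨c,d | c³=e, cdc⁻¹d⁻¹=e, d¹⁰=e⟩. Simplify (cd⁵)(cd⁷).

Compute (cd⁵) · (cd⁷) by multiplying left to right and reducing via the relations at each step:
  (cd⁵) · c = c²d⁵
  (c²d⁵) · d⁷ = c²d²

Answer: c²d²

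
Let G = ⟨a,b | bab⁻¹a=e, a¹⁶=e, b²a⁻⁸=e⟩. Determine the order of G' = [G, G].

G' = [G, G] is generated by all commutators. The generator-pair commutators are: [a, b] = a².
The subgroup they normally generate is {e, a², a⁴, a⁶, a⁸, a¹⁰, a¹², a¹⁴}, of order 8.
Check: |G/G'| = 32/8 = 4 is the order of the abelianisation.

Answer: 8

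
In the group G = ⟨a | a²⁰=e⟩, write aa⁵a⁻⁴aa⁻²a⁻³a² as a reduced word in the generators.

Multiply left to right, reducing at each step:
  a · a⁵ = a⁶
  (a⁶) · a⁻⁴ = a²
  (a²) · a = a³
  (a³) · a⁻² = a
  a · a⁻³ = a¹⁸
  (a¹⁸) · a² = e

Answer: e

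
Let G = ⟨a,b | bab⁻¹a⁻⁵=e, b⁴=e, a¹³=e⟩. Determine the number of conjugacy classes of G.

The conjugacy classes (representative and size) are:
  [e] (size 1), [a] (size 4), [a²] (size 4), [a⁹] (size 4), [a¹²b] (size 13), [a⁴b²] (size 13), [a¹²b³] (size 13).
Class equation: 1 + 4 + 4 + 4 + 13 + 13 + 13 = 52 = |G|. So G has 7 conjugacy classes.

Answer: 7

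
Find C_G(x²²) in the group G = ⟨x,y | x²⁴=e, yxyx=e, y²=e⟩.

⟨x²²⟩ ⊆ C_G(x²²) since powers of x²² commute with x²²; so |C_G(x²²)| ≥ |⟨x²²⟩| = 12.
By orbit–stabilizer, |C_G(x²²)| = |G| / |conj. class of x²²| = 48 / 2 = 24.
The 24 elements commuting with x²² are {e, x, x², x³, x⁴, x⁵, x⁶, x⁷, x⁸, x⁹, x¹⁰, x¹¹, x¹², x¹³, x¹⁴, x¹⁵, x¹⁶, x¹⁷, x¹⁸, x¹⁹, x²⁰, x²¹, x²², x²³}.

Answer: {e, x, x², x³, x⁴, x⁵, x⁶, x⁷, x⁸, x⁹, x¹⁰, x¹¹, x¹², x¹³, x¹⁴, x¹⁵, x¹⁶, x¹⁷, x¹⁸, x¹⁹, x²⁰, x²¹, x²², x²³}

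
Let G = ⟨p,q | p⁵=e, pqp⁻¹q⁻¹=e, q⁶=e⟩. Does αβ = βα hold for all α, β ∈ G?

Each pair of generators commutes: p·q = pq = q·p. Since the generators pairwise commute, every element of G commutes with every other, so G is abelian.

Answer: Yes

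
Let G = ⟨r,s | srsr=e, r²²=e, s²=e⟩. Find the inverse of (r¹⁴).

The order of (r¹⁴) is 11 (smallest k with (r¹⁴)ᵏ = e), so (r¹⁴)⁻¹ = (r¹⁴)¹⁰ = r⁸.
Check: (r¹⁴) · (r⁸) → (r¹⁴) · r⁸ = e, giving e as required.

Answer: r⁸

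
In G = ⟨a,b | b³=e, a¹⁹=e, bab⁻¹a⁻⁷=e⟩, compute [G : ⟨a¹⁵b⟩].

First find ord(a¹⁵b) by computing successive powers:
  (a¹⁵b)¹ = a¹⁵b, (a¹⁵b)² = a⁶b², (a¹⁵b)³ = e.
So |⟨a¹⁵b⟩| = ord(a¹⁵b) = 3. With |G| = 57, by Lagrange [G : ⟨a¹⁵b⟩] = 57/3 = 19.

Answer: 19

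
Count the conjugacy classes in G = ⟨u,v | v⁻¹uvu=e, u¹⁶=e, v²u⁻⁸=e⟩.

The conjugacy classes (representative and size) are:
  [e] (size 1), [u] (size 2), [u¹⁴] (size 2), [u³] (size 2), [u¹²] (size 2), [u⁵] (size 2), [u¹⁰] (size 2), [u⁷] (size 2), [u⁸] (size 1), [u⁶v] (size 8), [u³v⁻¹] (size 8).
Class equation: 1 + 2 + 2 + 2 + 2 + 2 + 2 + 2 + 1 + 8 + 8 = 32 = |G|. So G has 11 conjugacy classes.

Answer: 11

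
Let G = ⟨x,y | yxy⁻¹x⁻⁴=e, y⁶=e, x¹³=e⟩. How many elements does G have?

Enumerate words in the generators, reducing via the relations: the distinct elements are
  {e, x, y, xy, x², x³, x⁴, x⁵, x⁶, x⁷, x⁸, x⁹, y², y³, y⁴, y⁵, xy², xy³, xy⁴, xy⁵, x²y, x³y, x¹², x¹¹, x¹⁰, x⁴y, x⁵y, x⁶y, x⁷y, x⁸y, x⁹y, x²y², x²y³, x²y⁴, x²y⁵, x³y², x³y³, x³y⁴, x³y⁵, x¹²y, x¹¹y, x¹⁰y, x⁴y², x⁴y³, x⁴y⁴, x⁴y⁵, x⁵y², x⁵y³, x⁵y⁴, x⁵y⁵, x⁶y², x⁶y³, x⁶y⁴, x⁶y⁵, x⁷y², x⁷y³, x⁷y⁴, x⁷y⁵, x⁸y², x⁸y³, x⁸y⁴, x⁸y⁵, x⁹y², x⁹y³, x⁹y⁴, x⁹y⁵, x¹²y², x¹²y³, x¹²y⁴, x¹²y⁵, x¹¹y², x¹¹y³, x¹¹y⁴, x¹¹y⁵, x¹⁰y², x¹⁰y³, x¹⁰y⁴, x¹⁰y⁵}.
No further products give new elements, so |G| = 78.

Answer: 78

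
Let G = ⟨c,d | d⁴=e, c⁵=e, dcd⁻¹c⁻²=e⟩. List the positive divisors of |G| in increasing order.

|G| = 20 = 2² · 5. By Lagrange's theorem the order of any subgroup divides 20; the divisors of 20 are 1, 2, 4, 5, 10, 20.

Answer: 1, 2, 4, 5, 10, 20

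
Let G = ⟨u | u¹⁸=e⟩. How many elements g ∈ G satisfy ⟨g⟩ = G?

G is cyclic of order 18. An element generates G iff its order is 18, and a cyclic group of order 18 has exactly φ(18) = 6 such elements.

Answer: 6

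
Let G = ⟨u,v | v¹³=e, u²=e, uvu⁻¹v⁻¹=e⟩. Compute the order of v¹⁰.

Compute successive powers until reaching e:
  (v¹⁰)¹ = v¹⁰, (v¹⁰)² = v⁷, (v¹⁰)³ = v⁴, (v¹⁰)⁴ = v, (v¹⁰)⁵ = v¹¹, (v¹⁰)⁶ = v⁸, (v¹⁰)⁷ = v⁵, (v¹⁰)⁸ = v², (v¹⁰)⁹ = v¹², (v¹⁰)¹⁰ = v⁹, (v¹⁰)¹¹ = v⁶, (v¹⁰)¹² = v³, (v¹⁰)¹³ = e.
The smallest positive k with (v¹⁰)ᵏ = e is 13.

Answer: 13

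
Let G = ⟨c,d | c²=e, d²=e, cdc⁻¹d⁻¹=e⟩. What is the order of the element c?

Compute successive powers until reaching e:
  c¹ = c, c² = e.
The smallest positive k with cᵏ = e is 2.

Answer: 2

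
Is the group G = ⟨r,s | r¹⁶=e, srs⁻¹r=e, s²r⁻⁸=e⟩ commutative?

r·s = rs but s·r = r⁷s⁻¹, so r·s ≠ s·r and G is not abelian.

Answer: No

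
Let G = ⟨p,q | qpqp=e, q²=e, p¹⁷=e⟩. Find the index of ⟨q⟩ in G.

First find ord(q) by computing successive powers:
  q¹ = q, q² = e.
So |⟨q⟩| = ord(q) = 2. With |G| = 34, by Lagrange [G : ⟨q⟩] = 34/2 = 17.

Answer: 17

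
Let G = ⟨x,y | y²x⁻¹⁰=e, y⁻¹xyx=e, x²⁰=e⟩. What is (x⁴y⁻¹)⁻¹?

The order of (x⁴y⁻¹) is 4 (smallest k with (x⁴y⁻¹)ᵏ = e), so (x⁴y⁻¹)⁻¹ = (x⁴y⁻¹)³ = x⁴y.
Check: (x⁴y⁻¹) · (x⁴y) → (x⁴y⁻¹) · x⁴ = y⁻¹;   (y⁻¹) · y = e, giving e as required.

Answer: x⁴y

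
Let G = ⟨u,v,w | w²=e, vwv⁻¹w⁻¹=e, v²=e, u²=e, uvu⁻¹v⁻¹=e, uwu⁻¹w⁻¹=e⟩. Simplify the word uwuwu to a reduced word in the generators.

Multiply left to right, reducing at each step:
  u · w = uw
  (uw) · u = w
  w · w = e
  e · u = u

Answer: u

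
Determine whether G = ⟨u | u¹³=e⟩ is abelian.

G has a single generator, so G is cyclic and hence abelian.

Answer: Yes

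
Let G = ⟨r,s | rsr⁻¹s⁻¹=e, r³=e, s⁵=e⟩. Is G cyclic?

|G| = 15. The element rs has order 15 (its powers give 15 distinct elements), so ⟨rs⟩ = G and G is cyclic.

Answer: Yes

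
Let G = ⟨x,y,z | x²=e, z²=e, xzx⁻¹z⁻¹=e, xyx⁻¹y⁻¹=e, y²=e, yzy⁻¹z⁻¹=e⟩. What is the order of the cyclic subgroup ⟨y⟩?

|⟨y⟩| equals the order of y. Compute successive powers until reaching e:
  y¹ = y, y² = e.
The smallest positive k with yᵏ = e is 2, so |⟨y⟩| = 2.

Answer: 2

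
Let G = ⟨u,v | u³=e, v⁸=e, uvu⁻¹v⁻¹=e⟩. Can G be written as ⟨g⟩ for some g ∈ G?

|G| = 24. The element uv has order 24 (its powers give 24 distinct elements), so ⟨uv⟩ = G and G is cyclic.

Answer: Yes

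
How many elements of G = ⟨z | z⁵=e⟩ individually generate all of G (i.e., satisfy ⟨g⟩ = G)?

G is cyclic of order 5. An element generates G iff its order is 5, and a cyclic group of order 5 has exactly φ(5) = 4 such elements.

Answer: 4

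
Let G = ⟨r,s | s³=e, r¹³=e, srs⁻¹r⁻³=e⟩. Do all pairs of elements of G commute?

r·s = rs but s·r = r³s, so r·s ≠ s·r and G is not abelian.

Answer: No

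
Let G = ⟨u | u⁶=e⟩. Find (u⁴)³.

Compute successive powers of (u⁴), reducing at each step:
  (u⁴)²: (u⁴) · u⁴ = u²
  (u⁴)³: (u²) · u⁴ = e

Answer: e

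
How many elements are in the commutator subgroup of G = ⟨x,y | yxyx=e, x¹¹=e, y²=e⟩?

G' = [G, G] is generated by all commutators. The generator-pair commutators are: [x, y] = x².
The subgroup they normally generate is {e, x, x², x³, x⁴, x⁵, x⁶, x⁷, x⁸, x⁹, x¹⁰}, of order 11.
Check: |G/G'| = 22/11 = 2 is the order of the abelianisation.

Answer: 11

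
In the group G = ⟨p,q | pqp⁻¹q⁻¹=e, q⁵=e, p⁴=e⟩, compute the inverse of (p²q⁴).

The order of (p²q⁴) is 10 (smallest k with (p²q⁴)ᵏ = e), so (p²q⁴)⁻¹ = (p²q⁴)⁹ = p²q.
Check: (p²q⁴) · (p²q) → (p²q⁴) · p² = q⁴;   (q⁴) · q = e, giving e as required.

Answer: p²q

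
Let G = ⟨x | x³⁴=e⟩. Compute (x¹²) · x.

Compute (x¹²) · x by multiplying left to right and reducing via the relations at each step:
  (x¹²) · x = x¹³

Answer: x¹³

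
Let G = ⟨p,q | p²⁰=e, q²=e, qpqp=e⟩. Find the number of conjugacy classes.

The conjugacy classes (representative and size) are:
  [e] (size 1), [p] (size 2), [p¹⁸] (size 2), [p³] (size 2), [p⁴] (size 2), [p¹⁵] (size 2), [p¹⁴] (size 2), [p⁷] (size 2), [p¹²] (size 2), [p¹¹] (size 2), [p¹⁰] (size 1), [p¹⁸q] (size 10), [p⁵q] (size 10).
Class equation: 1 + 2 + 2 + 2 + 2 + 2 + 2 + 2 + 2 + 2 + 1 + 10 + 10 = 40 = |G|. So G has 13 conjugacy classes.

Answer: 13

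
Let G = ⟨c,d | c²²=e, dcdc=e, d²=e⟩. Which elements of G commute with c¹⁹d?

⟨c¹⁹d⟩ ⊆ C_G(c¹⁹d) since powers of c¹⁹d commute with c¹⁹d; so |C_G(c¹⁹d)| ≥ |⟨c¹⁹d⟩| = 2.
By orbit–stabilizer, |C_G(c¹⁹d)| = |G| / |conj. class of c¹⁹d| = 44 / 11 = 4.
The 4 elements commuting with c¹⁹d are {e, c¹¹, c⁸d, c¹⁹d}.

Answer: {e, c¹¹, c⁸d, c¹⁹d}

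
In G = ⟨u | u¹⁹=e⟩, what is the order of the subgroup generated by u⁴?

|⟨u⁴⟩| equals the order of u⁴. Compute successive powers until reaching e:
  (u⁴)¹ = u⁴, (u⁴)² = u⁸, (u⁴)³ = u¹², (u⁴)⁴ = u¹⁶, (u⁴)⁵ = u, (u⁴)⁶ = u⁵, (u⁴)⁷ = u⁹, (u⁴)⁸ = u¹³, (u⁴)⁹ = u¹⁷, (u⁴)¹⁰ = u², (u⁴)¹¹ = u⁶, (u⁴)¹² = u¹⁰, (u⁴)¹³ = u¹⁴, (u⁴)¹⁴ = u¹⁸, (u⁴)¹⁵ = u³, (u⁴)¹⁶ = u⁷, (u⁴)¹⁷ = u¹¹, (u⁴)¹⁸ = u¹⁵, (u⁴)¹⁹ = e.
The smallest positive k with (u⁴)ᵏ = e is 19, so |⟨u⁴⟩| = 19.

Answer: 19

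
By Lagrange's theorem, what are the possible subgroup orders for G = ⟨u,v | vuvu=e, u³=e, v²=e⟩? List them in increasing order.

|G| = 6 = 2 · 3. By Lagrange's theorem the order of any subgroup divides 6; the divisors of 6 are 1, 2, 3, 6.

Answer: 1, 2, 3, 6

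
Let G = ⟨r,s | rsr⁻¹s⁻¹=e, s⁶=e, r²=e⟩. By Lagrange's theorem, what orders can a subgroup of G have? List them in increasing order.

|G| = 12 = 2² · 3. By Lagrange's theorem the order of any subgroup divides 12; the divisors of 12 are 1, 2, 3, 4, 6, 12.

Answer: 1, 2, 3, 4, 6, 12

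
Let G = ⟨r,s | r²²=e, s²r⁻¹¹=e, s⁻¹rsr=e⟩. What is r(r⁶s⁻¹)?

Compute r · (r⁶s⁻¹) by multiplying left to right and reducing via the relations at each step:
  r · r⁶ = r⁷
  (r⁷) · s⁻¹ = r⁷s⁻¹

Answer: r⁷s⁻¹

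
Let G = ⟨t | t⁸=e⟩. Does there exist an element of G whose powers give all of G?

|G| = 8. The element t has order 8 (its powers give 8 distinct elements), so ⟨t⟩ = G and G is cyclic.

Answer: Yes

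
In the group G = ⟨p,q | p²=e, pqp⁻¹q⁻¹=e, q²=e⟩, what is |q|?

Compute successive powers until reaching e:
  q¹ = q, q² = e.
The smallest positive k with qᵏ = e is 2.

Answer: 2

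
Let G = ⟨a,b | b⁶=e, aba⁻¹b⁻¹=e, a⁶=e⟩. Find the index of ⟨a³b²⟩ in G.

First find ord(a³b²) by computing successive powers:
  (a³b²)¹ = a³b², (a³b²)² = b⁴, (a³b²)³ = a³, (a³b²)⁴ = b², (a³b²)⁵ = a³b⁴, (a³b²)⁶ = e.
So |⟨a³b²⟩| = ord(a³b²) = 6. With |G| = 36, by Lagrange [G : ⟨a³b²⟩] = 36/6 = 6.

Answer: 6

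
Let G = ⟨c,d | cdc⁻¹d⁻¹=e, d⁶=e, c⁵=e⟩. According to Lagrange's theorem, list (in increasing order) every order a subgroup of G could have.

|G| = 30 = 2 · 3 · 5. By Lagrange's theorem the order of any subgroup divides 30; the divisors of 30 are 1, 2, 3, 5, 6, 10, 15, 30.

Answer: 1, 2, 3, 5, 6, 10, 15, 30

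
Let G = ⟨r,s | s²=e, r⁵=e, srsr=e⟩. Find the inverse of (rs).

The order of (rs) is 2 (smallest k with (rs)ᵏ = e), so (rs)⁻¹ = (rs)¹ = rs.
Check: (rs) · (rs) → (rs) · r = s;   s · s = e, giving e as required.

Answer: rs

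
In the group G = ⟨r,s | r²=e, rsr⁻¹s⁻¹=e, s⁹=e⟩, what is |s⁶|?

Compute successive powers until reaching e:
  (s⁶)¹ = s⁶, (s⁶)² = s³, (s⁶)³ = e.
The smallest positive k with (s⁶)ᵏ = e is 3.

Answer: 3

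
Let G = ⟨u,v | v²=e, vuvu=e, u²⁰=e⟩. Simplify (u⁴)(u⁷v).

Compute (u⁴) · (u⁷v) by multiplying left to right and reducing via the relations at each step:
  (u⁴) · u⁷ = u¹¹
  (u¹¹) · v = u¹¹v

Answer: u¹¹v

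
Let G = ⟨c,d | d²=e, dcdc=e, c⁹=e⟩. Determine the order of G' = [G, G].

G' = [G, G] is generated by all commutators. The generator-pair commutators are: [c, d] = c².
The subgroup they normally generate is {e, c, c², c³, c⁴, c⁵, c⁶, c⁷, c⁸}, of order 9.
Check: |G/G'| = 18/9 = 2 is the order of the abelianisation.

Answer: 9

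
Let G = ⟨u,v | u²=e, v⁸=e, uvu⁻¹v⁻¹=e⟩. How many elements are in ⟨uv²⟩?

|⟨uv²⟩| equals the order of uv². Compute successive powers until reaching e:
  (uv²)¹ = uv², (uv²)² = v⁴, (uv²)³ = uv⁶, (uv²)⁴ = e.
The smallest positive k with (uv²)ᵏ = e is 4, so |⟨uv²⟩| = 4.

Answer: 4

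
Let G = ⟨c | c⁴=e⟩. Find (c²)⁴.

Compute successive powers of (c²), reducing at each step:
  (c²)²: (c²) · c² = e
  (c²)³: e · c² = c²
  (c²)⁴: (c²) · c² = e

Answer: e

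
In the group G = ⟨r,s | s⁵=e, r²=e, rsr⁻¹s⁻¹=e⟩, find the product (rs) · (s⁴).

Compute (rs) · (s⁴) by multiplying left to right and reducing via the relations at each step:
  (rs) · s⁴ = r

Answer: r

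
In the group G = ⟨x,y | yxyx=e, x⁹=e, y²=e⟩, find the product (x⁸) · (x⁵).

Compute (x⁸) · (x⁵) by multiplying left to right and reducing via the relations at each step:
  (x⁸) · x⁵ = x⁴

Answer: x⁴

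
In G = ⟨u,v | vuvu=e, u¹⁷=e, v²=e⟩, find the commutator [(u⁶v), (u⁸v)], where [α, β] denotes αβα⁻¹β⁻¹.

[(u⁶v), (u⁸v)] = (u⁶v)·(u⁸v)·(u⁶v)⁻¹·(u⁸v)⁻¹.
  (u⁶v) · (u⁸v) = u¹⁵
  (u¹⁵) · (u⁶v) = u⁴v
  (u⁴v) · (u⁸v) = u¹³

Answer: u¹³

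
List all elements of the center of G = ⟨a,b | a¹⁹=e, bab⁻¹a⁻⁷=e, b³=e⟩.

An element z ∈ Z(G) iff z commutes with every generator.
For example e is central: e·a = a = a·e; e·b = b = b·e.
Whereas a ∉ Z(G) since a·b = ab ≠ a⁷b = b·a.
Checking each of the 57 elements this way gives Z(G) = {e}, of order 1.

Answer: {e}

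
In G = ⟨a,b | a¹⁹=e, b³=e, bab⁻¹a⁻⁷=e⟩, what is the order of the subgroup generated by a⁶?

|⟨a⁶⟩| equals the order of a⁶. Compute successive powers until reaching e:
  (a⁶)¹ = a⁶, (a⁶)² = a¹², (a⁶)³ = a¹⁸, (a⁶)⁴ = a⁵, (a⁶)⁵ = a¹¹, (a⁶)⁶ = a¹⁷, (a⁶)⁷ = a⁴, (a⁶)⁸ = a¹⁰, (a⁶)⁹ = a¹⁶, (a⁶)¹⁰ = a³, (a⁶)¹¹ = a⁹, (a⁶)¹² = a¹⁵, (a⁶)¹³ = a², (a⁶)¹⁴ = a⁸, (a⁶)¹⁵ = a¹⁴, (a⁶)¹⁶ = a, (a⁶)¹⁷ = a⁷, (a⁶)¹⁸ = a¹³, (a⁶)¹⁹ = e.
The smallest positive k with (a⁶)ᵏ = e is 19, so |⟨a⁶⟩| = 19.

Answer: 19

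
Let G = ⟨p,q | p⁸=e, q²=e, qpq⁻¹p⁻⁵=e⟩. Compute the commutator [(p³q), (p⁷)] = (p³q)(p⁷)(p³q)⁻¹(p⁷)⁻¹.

[(p³q), (p⁷)] = (p³q)·(p⁷)·(p³q)⁻¹·(p⁷)⁻¹.
  (p³q) · (p⁷) = p⁶q
  (p⁶q) · (pq) = p³
  (p³) · p = p⁴

Answer: p⁴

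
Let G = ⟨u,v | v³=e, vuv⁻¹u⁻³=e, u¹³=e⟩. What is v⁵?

Compute successive powers of v, reducing at each step:
  v²: v · v = v²
  v³: (v²) · v = e
  v⁴: e · v = v
  v⁵: v · v = v²

Answer: v²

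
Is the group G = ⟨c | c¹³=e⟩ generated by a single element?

|G| = 13. The element c has order 13 (its powers give 13 distinct elements), so ⟨c⟩ = G and G is cyclic.

Answer: Yes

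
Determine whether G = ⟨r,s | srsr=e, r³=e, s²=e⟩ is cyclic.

Every cyclic group is abelian. But r·s = rs while s·r = r²s, so r·s ≠ s·r and G is not abelian. Hence G is not cyclic.

Answer: No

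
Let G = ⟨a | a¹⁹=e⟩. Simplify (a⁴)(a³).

Compute (a⁴) · (a³) by multiplying left to right and reducing via the relations at each step:
  (a⁴) · a³ = a⁷

Answer: a⁷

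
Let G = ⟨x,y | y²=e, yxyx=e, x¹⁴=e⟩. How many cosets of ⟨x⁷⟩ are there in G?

First find ord(x⁷) by computing successive powers:
  (x⁷)¹ = x⁷, (x⁷)² = e.
So |⟨x⁷⟩| = ord(x⁷) = 2. With |G| = 28, by Lagrange [G : ⟨x⁷⟩] = 28/2 = 14.

Answer: 14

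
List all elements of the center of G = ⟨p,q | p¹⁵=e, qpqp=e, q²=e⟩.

An element z ∈ Z(G) iff z commutes with every generator.
For example e is central: e·p = p = p·e; e·q = q = q·e.
Whereas p ∉ Z(G) since p·q = pq ≠ p¹⁴q = q·p.
Checking each of the 30 elements this way gives Z(G) = {e}, of order 1.

Answer: {e}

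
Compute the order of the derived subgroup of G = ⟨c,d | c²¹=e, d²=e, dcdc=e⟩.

G' = [G, G] is generated by all commutators. The generator-pair commutators are: [c, d] = c².
The subgroup they normally generate is {e, c, c², c³, c⁴, c⁵, c⁶, c⁷, c⁸, c⁹, c¹⁰, c¹¹, c¹², c¹³, c¹⁴, c¹⁵, c¹⁶, c¹⁷, c¹⁸, c¹⁹, c²⁰}, of order 21.
Check: |G/G'| = 42/21 = 2 is the order of the abelianisation.

Answer: 21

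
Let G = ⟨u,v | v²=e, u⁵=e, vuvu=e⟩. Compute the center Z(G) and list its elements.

An element z ∈ Z(G) iff z commutes with every generator.
For example e is central: e·u = u = u·e; e·v = v = v·e.
Whereas u ∉ Z(G) since u·v = uv ≠ u⁴v = v·u.
Checking each of the 10 elements this way gives Z(G) = {e}, of order 1.

Answer: {e}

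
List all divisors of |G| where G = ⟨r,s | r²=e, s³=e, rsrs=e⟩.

|G| = 6 = 2 · 3. By Lagrange's theorem the order of any subgroup divides 6; the divisors of 6 are 1, 2, 3, 6.

Answer: 1, 2, 3, 6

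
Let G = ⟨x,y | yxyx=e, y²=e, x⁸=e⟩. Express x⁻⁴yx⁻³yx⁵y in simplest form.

Multiply left to right, reducing at each step:
  (x⁴) · y = x⁴y
  (x⁴y) · x⁻³ = x⁷y
  (x⁷y) · y = x⁷
  (x⁷) · x⁵ = x⁴
  (x⁴) · y = x⁴y

Answer: x⁴y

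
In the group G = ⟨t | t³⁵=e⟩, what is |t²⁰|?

Compute successive powers until reaching e:
  (t²⁰)¹ = t²⁰, (t²⁰)² = t⁵, (t²⁰)³ = t²⁵, (t²⁰)⁴ = t¹⁰, (t²⁰)⁵ = t³⁰, (t²⁰)⁶ = t¹⁵, (t²⁰)⁷ = e.
The smallest positive k with (t²⁰)ᵏ = e is 7.

Answer: 7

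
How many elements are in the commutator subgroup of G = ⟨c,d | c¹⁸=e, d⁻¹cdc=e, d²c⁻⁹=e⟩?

G' = [G, G] is generated by all commutators. The generator-pair commutators are: [c, d] = c².
The subgroup they normally generate is {e, c², c⁴, c⁶, c⁸, c¹⁰, c¹², c¹⁴, c¹⁶}, of order 9.
Check: |G/G'| = 36/9 = 4 is the order of the abelianisation.

Answer: 9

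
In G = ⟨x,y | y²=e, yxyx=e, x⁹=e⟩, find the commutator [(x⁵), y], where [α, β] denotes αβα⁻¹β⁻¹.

[(x⁵), y] = (x⁵)·y·(x⁵)⁻¹·y⁻¹.
  (x⁵) · y = x⁵y
  (x⁵y) · (x⁴) = xy
  (xy) · y = x

Answer: x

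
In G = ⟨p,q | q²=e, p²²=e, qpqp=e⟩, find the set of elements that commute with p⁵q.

⟨p⁵q⟩ ⊆ C_G(p⁵q) since powers of p⁵q commute with p⁵q; so |C_G(p⁵q)| ≥ |⟨p⁵q⟩| = 2.
By orbit–stabilizer, |C_G(p⁵q)| = |G| / |conj. class of p⁵q| = 44 / 11 = 4.
The 4 elements commuting with p⁵q are {e, p¹¹, p⁵q, p¹⁶q}.

Answer: {e, p¹¹, p⁵q, p¹⁶q}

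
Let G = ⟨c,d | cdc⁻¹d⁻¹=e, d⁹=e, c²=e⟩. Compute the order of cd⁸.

Compute successive powers until reaching e:
  (cd⁸)¹ = cd⁸, (cd⁸)² = d⁷, (cd⁸)³ = cd⁶, (cd⁸)⁴ = d⁵, (cd⁸)⁵ = cd⁴, (cd⁸)⁶ = d³, (cd⁸)⁷ = cd², (cd⁸)⁸ = d, (cd⁸)⁹ = c, (cd⁸)¹⁰ = d⁸, (cd⁸)¹¹ = cd⁷, (cd⁸)¹² = d⁶, (cd⁸)¹³ = cd⁵, (cd⁸)¹⁴ = d⁴, (cd⁸)¹⁵ = cd³, (cd⁸)¹⁶ = d², (cd⁸)¹⁷ = cd, (cd⁸)¹⁸ = e.
The smallest positive k with (cd⁸)ᵏ = e is 18.

Answer: 18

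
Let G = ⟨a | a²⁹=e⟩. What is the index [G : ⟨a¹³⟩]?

First find ord(a¹³) by computing successive powers:
  (a¹³)¹ = a¹³, (a¹³)² = a²⁶, (a¹³)³ = a¹⁰, (a¹³)⁴ = a²³, (a¹³)⁵ = a⁷, (a¹³)⁶ = a²⁰, (a¹³)⁷ = a⁴, (a¹³)⁸ = a¹⁷, (a¹³)⁹ = a, (a¹³)¹⁰ = a¹⁴, (a¹³)¹¹ = a²⁷, (a¹³)¹² = a¹¹, (a¹³)¹³ = a²⁴, (a¹³)¹⁴ = a⁸, (a¹³)¹⁵ = a²¹, (a¹³)¹⁶ = a⁵, (a¹³)¹⁷ = a¹⁸, (a¹³)¹⁸ = a², (a¹³)¹⁹ = a¹⁵, (a¹³)²⁰ = a²⁸, (a¹³)²¹ = a¹², (a¹³)²² = a²⁵, (a¹³)²³ = a⁹, (a¹³)²⁴ = a²², (a¹³)²⁵ = a⁶, (a¹³)²⁶ = a¹⁹, (a¹³)²⁷ = a³, (a¹³)²⁸ = a¹⁶, (a¹³)²⁹ = e.
So |⟨a¹³⟩| = ord(a¹³) = 29. With |G| = 29, by Lagrange [G : ⟨a¹³⟩] = 29/29 = 1.

Answer: 1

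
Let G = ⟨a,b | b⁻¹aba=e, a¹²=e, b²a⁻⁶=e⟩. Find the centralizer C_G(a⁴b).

⟨a⁴b⟩ ⊆ C_G(a⁴b) since powers of a⁴b commute with a⁴b; so |C_G(a⁴b)| ≥ |⟨a⁴b⟩| = 4.
By orbit–stabilizer, |C_G(a⁴b)| = |G| / |conj. class of a⁴b| = 24 / 6 = 4.
The 4 elements commuting with a⁴b are {e, a⁶, a⁴b, a⁴b⁻¹}.

Answer: {e, a⁶, a⁴b, a⁴b⁻¹}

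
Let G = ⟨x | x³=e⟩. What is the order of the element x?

Compute successive powers until reaching e:
  x¹ = x, x² = x², x³ = e.
The smallest positive k with xᵏ = e is 3.

Answer: 3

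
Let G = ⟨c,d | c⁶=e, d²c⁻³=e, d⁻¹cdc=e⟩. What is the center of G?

An element z ∈ Z(G) iff z commutes with every generator.
For example c³ is central: (c³)·c = c⁴ = c·(c³); (c³)·d = d⁻¹ = d·(c³).
Whereas c ∉ Z(G) since c·d = cd ≠ c²d⁻¹ = d·c.
Checking each of the 12 elements this way gives Z(G) = {e, c³}, of order 2.

Answer: {e, c³}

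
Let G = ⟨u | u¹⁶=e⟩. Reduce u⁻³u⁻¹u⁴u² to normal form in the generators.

Multiply left to right, reducing at each step:
  (u¹³) · u⁻¹ = u¹²
  (u¹²) · u⁴ = e
  e · u² = u²

Answer: u²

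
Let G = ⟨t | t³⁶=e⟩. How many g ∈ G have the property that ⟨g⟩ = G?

G is cyclic of order 36. An element generates G iff its order is 36, and a cyclic group of order 36 has exactly φ(36) = 12 such elements.

Answer: 12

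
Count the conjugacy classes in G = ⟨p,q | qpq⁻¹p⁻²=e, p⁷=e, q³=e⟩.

The conjugacy classes (representative and size) are:
  [e] (size 1), [p²] (size 3), [p⁵] (size 3), [q] (size 7), [q²] (size 7).
Class equation: 1 + 3 + 3 + 7 + 7 = 21 = |G|. So G has 5 conjugacy classes.

Answer: 5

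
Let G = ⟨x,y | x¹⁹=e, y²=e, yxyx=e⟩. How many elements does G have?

Enumerate words in the generators, reducing via the relations: the distinct elements are
  {e, x, y, xy, x², x³, x⁴, x⁵, x⁶, x⁷, x⁸, x⁹, x²y, x³y, x¹², x¹³, x¹¹, x¹⁰, x¹⁴, x¹⁵, x¹⁶, x¹⁷, x¹⁸, x⁴y, x⁵y, x⁶y, x⁷y, x⁸y, x⁹y, x¹²y, x¹³y, x¹¹y, x¹⁰y, x¹⁴y, x¹⁵y, x¹⁶y, x¹⁷y, x¹⁸y}.
No further products give new elements, so |G| = 38.

Answer: 38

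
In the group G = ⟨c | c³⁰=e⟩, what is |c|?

Compute successive powers until reaching e:
  c¹ = c, c² = c², c³ = c³, c⁴ = c⁴, c⁵ = c⁵, c⁶ = c⁶, c⁷ = c⁷, c⁸ = c⁸, c⁹ = c⁹, c¹⁰ = c¹⁰, c¹¹ = c¹¹, c¹² = c¹², c¹³ = c¹³, c¹⁴ = c¹⁴, c¹⁵ = c¹⁵, c¹⁶ = c¹⁶, c¹⁷ = c¹⁷, c¹⁸ = c¹⁸, c¹⁹ = c¹⁹, c²⁰ = c²⁰, c²¹ = c²¹, c²² = c²², c²³ = c²³, c²⁴ = c²⁴, c²⁵ = c²⁵, c²⁶ = c²⁶, c²⁷ = c²⁷, c²⁸ = c²⁸, c²⁹ = c²⁹, c³⁰ = e.
The smallest positive k with cᵏ = e is 30.

Answer: 30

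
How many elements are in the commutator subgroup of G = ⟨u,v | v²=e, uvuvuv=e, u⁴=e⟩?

G' = [G, G] is generated by all commutators. The generator-pair commutators are: [u, v] = u²vu.
The subgroup they normally generate is {e, u², uv, vu³, u²vu, u³v, u²vu³, vu, uvu², vu²v, u²vu²v, u³vu²}, of order 12.
Check: |G/G'| = 24/12 = 2 is the order of the abelianisation.

Answer: 12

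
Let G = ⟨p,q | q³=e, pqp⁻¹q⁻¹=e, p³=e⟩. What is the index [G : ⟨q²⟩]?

First find ord(q²) by computing successive powers:
  (q²)¹ = q², (q²)² = q, (q²)³ = e.
So |⟨q²⟩| = ord(q²) = 3. With |G| = 9, by Lagrange [G : ⟨q²⟩] = 9/3 = 3.

Answer: 3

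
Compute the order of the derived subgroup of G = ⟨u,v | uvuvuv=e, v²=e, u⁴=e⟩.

G' = [G, G] is generated by all commutators. The generator-pair commutators are: [u, v] = u²vu.
The subgroup they normally generate is {e, u², uv, vu³, u²vu, u³v, u²vu³, vu, uvu², vu²v, u²vu²v, u³vu²}, of order 12.
Check: |G/G'| = 24/12 = 2 is the order of the abelianisation.

Answer: 12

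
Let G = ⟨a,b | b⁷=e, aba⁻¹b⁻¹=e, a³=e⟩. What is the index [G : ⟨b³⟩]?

First find ord(b³) by computing successive powers:
  (b³)¹ = b³, (b³)² = b⁶, (b³)³ = b², (b³)⁴ = b⁵, (b³)⁵ = b, (b³)⁶ = b⁴, (b³)⁷ = e.
So |⟨b³⟩| = ord(b³) = 7. With |G| = 21, by Lagrange [G : ⟨b³⟩] = 21/7 = 3.

Answer: 3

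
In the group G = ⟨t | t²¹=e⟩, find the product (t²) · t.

Compute (t²) · t by multiplying left to right and reducing via the relations at each step:
  (t²) · t = t³

Answer: t³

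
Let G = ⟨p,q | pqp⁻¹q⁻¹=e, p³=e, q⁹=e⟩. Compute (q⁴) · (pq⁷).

Compute (q⁴) · (pq⁷) by multiplying left to right and reducing via the relations at each step:
  (q⁴) · p = pq⁴
  (pq⁴) · q⁷ = pq²

Answer: pq²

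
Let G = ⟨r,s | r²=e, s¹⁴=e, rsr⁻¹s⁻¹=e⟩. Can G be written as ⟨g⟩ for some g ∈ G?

|G| = 28, but the maximum element order in G is 14 < 28. No single element generates all of G, so G is not cyclic.

Answer: No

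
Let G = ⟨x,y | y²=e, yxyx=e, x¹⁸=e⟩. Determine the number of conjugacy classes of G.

The conjugacy classes (representative and size) are:
  [e] (size 1), [x] (size 2), [x²] (size 2), [x³] (size 2), [x¹⁴] (size 2), [x⁵] (size 2), [x¹²] (size 2), [x⁷] (size 2), [x¹⁰] (size 2), [x⁹] (size 1), [x¹⁰y] (size 9), [xy] (size 9).
Class equation: 1 + 2 + 2 + 2 + 2 + 2 + 2 + 2 + 2 + 1 + 9 + 9 = 36 = |G|. So G has 12 conjugacy classes.

Answer: 12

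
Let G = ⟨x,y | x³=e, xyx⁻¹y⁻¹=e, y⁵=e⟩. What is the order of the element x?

Compute successive powers until reaching e:
  x¹ = x, x² = x², x³ = e.
The smallest positive k with xᵏ = e is 3.

Answer: 3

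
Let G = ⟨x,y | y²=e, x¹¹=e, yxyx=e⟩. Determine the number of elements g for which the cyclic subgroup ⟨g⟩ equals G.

⟨g⟩ = G would require ord(g) = |G| = 22, but the maximum element order in G is 11 < 22. So G is not cyclic and no single element generates it: the count is 0.

Answer: 0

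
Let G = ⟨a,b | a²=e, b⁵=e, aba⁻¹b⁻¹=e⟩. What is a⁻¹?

The order of a is 2 (smallest k with aᵏ = e), so a⁻¹ = a¹ = a.
Check: a · a → a · a = e, giving e as required.

Answer: a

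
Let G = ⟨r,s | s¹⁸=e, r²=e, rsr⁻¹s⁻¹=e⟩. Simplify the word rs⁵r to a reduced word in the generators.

Multiply left to right, reducing at each step:
  r · s⁵ = rs⁵
  (rs⁵) · r = s⁵

Answer: s⁵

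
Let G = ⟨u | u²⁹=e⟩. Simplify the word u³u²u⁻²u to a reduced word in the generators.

Multiply left to right, reducing at each step:
  (u³) · u² = u⁵
  (u⁵) · u⁻² = u³
  (u³) · u = u⁴

Answer: u⁴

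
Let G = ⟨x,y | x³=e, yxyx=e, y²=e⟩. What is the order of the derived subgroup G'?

G' = [G, G] is generated by all commutators. The generator-pair commutators are: [x, y] = x².
The subgroup they normally generate is {e, x, x²}, of order 3.
Check: |G/G'| = 6/3 = 2 is the order of the abelianisation.

Answer: 3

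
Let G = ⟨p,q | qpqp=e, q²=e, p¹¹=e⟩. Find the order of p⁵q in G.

Compute successive powers until reaching e:
  (p⁵q)¹ = p⁵q, (p⁵q)² = e.
The smallest positive k with (p⁵q)ᵏ = e is 2.

Answer: 2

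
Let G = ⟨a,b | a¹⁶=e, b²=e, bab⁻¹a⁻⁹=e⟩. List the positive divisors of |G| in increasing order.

|G| = 32 = 2⁵. By Lagrange's theorem the order of any subgroup divides 32; the divisors of 32 are 1, 2, 4, 8, 16, 32.

Answer: 1, 2, 4, 8, 16, 32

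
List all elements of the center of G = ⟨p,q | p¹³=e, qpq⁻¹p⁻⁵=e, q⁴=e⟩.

An element z ∈ Z(G) iff z commutes with every generator.
For example e is central: e·p = p = p·e; e·q = q = q·e.
Whereas p ∉ Z(G) since p·q = pq ≠ p⁵q = q·p.
Checking each of the 52 elements this way gives Z(G) = {e}, of order 1.

Answer: {e}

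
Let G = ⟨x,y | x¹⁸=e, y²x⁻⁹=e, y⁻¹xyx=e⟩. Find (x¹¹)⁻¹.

The order of (x¹¹) is 18 (smallest k with (x¹¹)ᵏ = e), so (x¹¹)⁻¹ = (x¹¹)¹⁷ = x⁷.
Check: (x¹¹) · (x⁷) → (x¹¹) · x⁷ = e, giving e as required.

Answer: x⁷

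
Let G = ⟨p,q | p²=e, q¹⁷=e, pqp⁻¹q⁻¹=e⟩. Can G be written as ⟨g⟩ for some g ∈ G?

|G| = 34. The element pq has order 34 (its powers give 34 distinct elements), so ⟨pq⟩ = G and G is cyclic.

Answer: Yes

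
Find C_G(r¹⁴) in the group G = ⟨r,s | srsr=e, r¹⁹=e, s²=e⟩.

⟨r¹⁴⟩ ⊆ C_G(r¹⁴) since powers of r¹⁴ commute with r¹⁴; so |C_G(r¹⁴)| ≥ |⟨r¹⁴⟩| = 19.
By orbit–stabilizer, |C_G(r¹⁴)| = |G| / |conj. class of r¹⁴| = 38 / 2 = 19.
The 19 elements commuting with r¹⁴ are {e, r, r², r³, r⁴, r⁵, r⁶, r⁷, r⁸, r⁹, r¹⁰, r¹¹, r¹², r¹³, r¹⁴, r¹⁵, r¹⁶, r¹⁷, r¹⁸}.

Answer: {e, r, r², r³, r⁴, r⁵, r⁶, r⁷, r⁸, r⁹, r¹⁰, r¹¹, r¹², r¹³, r¹⁴, r¹⁵, r¹⁶, r¹⁷, r¹⁸}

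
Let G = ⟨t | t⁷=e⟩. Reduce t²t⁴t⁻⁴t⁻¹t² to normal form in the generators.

Multiply left to right, reducing at each step:
  (t²) · t⁴ = t⁶
  (t⁶) · t⁻⁴ = t²
  (t²) · t⁻¹ = t
  t · t² = t³

Answer: t³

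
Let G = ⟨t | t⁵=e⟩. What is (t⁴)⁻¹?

The order of (t⁴) is 5 (smallest k with (t⁴)ᵏ = e), so (t⁴)⁻¹ = (t⁴)⁴ = t.
Check: (t⁴) · t → (t⁴) · t = e, giving e as required.

Answer: t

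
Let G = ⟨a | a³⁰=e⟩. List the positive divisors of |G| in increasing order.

|G| = 30 = 2 · 3 · 5. By Lagrange's theorem the order of any subgroup divides 30; the divisors of 30 are 1, 2, 3, 5, 6, 10, 15, 30.

Answer: 1, 2, 3, 5, 6, 10, 15, 30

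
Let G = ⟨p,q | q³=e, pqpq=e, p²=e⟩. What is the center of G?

An element z ∈ Z(G) iff z commutes with every generator.
For example e is central: e·p = p = p·e; e·q = q = q·e.
Whereas p ∉ Z(G) since p·q = pq ≠ pq² = q·p.
Checking each of the 6 elements this way gives Z(G) = {e}, of order 1.

Answer: {e}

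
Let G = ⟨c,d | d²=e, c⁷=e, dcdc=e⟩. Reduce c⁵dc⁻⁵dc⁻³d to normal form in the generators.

Multiply left to right, reducing at each step:
  (c⁵) · d = c⁵d
  (c⁵d) · c⁻⁵ = c³d
  (c³d) · d = c³
  (c³) · c⁻³ = e
  e · d = d

Answer: d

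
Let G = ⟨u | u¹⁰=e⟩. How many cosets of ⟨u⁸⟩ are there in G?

First find ord(u⁸) by computing successive powers:
  (u⁸)¹ = u⁸, (u⁸)² = u⁶, (u⁸)³ = u⁴, (u⁸)⁴ = u², (u⁸)⁵ = e.
So |⟨u⁸⟩| = ord(u⁸) = 5. With |G| = 10, by Lagrange [G : ⟨u⁸⟩] = 10/5 = 2.

Answer: 2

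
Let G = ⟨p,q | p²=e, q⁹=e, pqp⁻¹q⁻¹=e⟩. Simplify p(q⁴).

Compute p · (q⁴) by multiplying left to right and reducing via the relations at each step:
  p · q⁴ = pq⁴

Answer: pq⁴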